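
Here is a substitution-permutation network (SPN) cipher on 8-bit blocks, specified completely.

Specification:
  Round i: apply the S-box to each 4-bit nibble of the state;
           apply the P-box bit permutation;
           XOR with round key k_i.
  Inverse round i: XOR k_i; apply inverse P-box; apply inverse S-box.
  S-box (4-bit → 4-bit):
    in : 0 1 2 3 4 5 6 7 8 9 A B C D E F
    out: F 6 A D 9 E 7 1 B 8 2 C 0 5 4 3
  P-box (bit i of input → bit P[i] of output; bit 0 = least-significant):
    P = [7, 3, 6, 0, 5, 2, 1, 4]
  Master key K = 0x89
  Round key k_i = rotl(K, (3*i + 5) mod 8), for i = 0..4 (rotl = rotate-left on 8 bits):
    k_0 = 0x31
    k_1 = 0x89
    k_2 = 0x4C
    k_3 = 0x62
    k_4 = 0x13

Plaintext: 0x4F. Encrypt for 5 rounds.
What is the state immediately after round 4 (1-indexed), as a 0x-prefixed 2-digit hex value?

s_0 = plaintext = 0x4F
s_1 = Round(s_0, k_0) = 0x89
s_2 = Round(s_1, k_1) = 0xBC
s_3 = Round(s_2, k_2) = 0x5E
s_4 = Round(s_3, k_3) = 0x34
s_5 = Round(s_4, k_4) = 0xA0

0x34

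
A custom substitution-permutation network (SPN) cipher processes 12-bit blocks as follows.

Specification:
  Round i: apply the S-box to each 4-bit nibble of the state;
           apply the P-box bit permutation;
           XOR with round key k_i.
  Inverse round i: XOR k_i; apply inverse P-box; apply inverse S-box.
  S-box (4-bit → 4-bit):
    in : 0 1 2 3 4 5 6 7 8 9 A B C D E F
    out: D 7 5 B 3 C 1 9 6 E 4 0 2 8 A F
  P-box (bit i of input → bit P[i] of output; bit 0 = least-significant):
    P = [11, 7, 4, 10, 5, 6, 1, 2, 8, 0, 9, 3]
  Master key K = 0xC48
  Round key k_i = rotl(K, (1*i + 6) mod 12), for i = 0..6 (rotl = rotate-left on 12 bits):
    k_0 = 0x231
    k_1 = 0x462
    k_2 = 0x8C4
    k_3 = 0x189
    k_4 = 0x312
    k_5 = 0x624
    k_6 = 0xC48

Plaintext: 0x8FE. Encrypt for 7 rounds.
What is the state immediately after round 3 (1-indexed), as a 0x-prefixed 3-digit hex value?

s_0 = plaintext = 0x8FE
s_1 = Round(s_0, k_0) = 0x4D6
s_2 = Round(s_1, k_1) = 0xD67
s_3 = Round(s_2, k_2) = 0x4EC
s_4 = Round(s_3, k_3) = 0x04C
s_5 = Round(s_4, k_4) = 0x0FA
s_6 = Round(s_5, k_5) = 0x55A
s_7 = Round(s_6, k_6) = 0xE56

0x4EC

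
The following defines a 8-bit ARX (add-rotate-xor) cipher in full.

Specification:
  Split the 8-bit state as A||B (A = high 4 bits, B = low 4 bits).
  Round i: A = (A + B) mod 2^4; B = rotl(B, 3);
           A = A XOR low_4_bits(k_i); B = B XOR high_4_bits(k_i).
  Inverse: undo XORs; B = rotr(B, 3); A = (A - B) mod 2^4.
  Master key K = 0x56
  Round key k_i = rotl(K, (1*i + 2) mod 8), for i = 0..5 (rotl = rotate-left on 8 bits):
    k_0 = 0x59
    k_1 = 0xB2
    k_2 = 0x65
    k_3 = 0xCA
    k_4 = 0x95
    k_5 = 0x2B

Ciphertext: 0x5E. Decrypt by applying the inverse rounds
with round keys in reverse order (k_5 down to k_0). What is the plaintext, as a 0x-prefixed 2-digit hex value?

s_0 = ciphertext = 0x5E
s_1 = InvRound(s_0, k_5) = 0x59
s_2 = InvRound(s_1, k_4) = 0x00
s_3 = InvRound(s_2, k_3) = 0x19
s_4 = InvRound(s_3, k_2) = 0x5F
s_5 = InvRound(s_4, k_1) = 0xF8
s_6 = InvRound(s_5, k_0) = 0xBB

0xBB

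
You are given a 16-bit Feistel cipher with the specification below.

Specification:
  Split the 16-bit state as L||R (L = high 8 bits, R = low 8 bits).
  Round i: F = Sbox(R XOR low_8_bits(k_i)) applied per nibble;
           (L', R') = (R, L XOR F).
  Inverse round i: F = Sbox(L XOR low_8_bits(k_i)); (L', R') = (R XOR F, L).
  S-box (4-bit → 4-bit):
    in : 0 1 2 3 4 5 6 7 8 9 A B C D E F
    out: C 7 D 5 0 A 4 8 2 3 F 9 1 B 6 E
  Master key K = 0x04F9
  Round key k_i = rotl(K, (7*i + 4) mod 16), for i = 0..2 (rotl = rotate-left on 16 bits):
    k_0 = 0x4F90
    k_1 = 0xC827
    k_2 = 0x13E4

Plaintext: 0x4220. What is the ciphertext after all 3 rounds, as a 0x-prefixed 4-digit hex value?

s_0 = plaintext = 0x4220
s_1 = Round(s_0, k_0) = 0x20DE
s_2 = Round(s_1, k_1) = 0xDEC3
s_3 = Round(s_2, k_2) = 0xC306

0xC306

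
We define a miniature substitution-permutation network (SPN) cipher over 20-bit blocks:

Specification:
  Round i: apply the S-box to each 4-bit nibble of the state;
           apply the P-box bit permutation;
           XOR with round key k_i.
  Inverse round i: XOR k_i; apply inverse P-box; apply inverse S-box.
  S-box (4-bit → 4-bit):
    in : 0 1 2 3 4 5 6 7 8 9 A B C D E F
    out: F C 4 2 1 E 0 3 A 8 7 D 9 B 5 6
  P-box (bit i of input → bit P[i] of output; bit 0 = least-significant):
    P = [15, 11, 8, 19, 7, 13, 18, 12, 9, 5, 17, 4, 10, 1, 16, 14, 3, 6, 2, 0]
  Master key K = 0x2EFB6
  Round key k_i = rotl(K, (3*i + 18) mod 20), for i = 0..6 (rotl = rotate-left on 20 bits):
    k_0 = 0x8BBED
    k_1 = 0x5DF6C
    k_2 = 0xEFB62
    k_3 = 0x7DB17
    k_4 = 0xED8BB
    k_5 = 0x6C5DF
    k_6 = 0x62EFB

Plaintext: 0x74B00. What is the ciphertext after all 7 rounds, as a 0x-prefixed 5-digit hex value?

s_0 = plaintext = 0x74B00
s_1 = Round(s_0, k_0) = 0x60435
s_2 = Round(s_1, k_1) = 0xCB06E
s_3 = Round(s_2, k_2) = 0xD3C5B
s_4 = Round(s_3, k_3) = 0xB684C
s_5 = Round(s_4, k_4) = 0x65806
s_6 = Round(s_5, k_5) = 0x3B56D
s_7 = Round(s_6, k_6) = 0xDE28B

0xDE28B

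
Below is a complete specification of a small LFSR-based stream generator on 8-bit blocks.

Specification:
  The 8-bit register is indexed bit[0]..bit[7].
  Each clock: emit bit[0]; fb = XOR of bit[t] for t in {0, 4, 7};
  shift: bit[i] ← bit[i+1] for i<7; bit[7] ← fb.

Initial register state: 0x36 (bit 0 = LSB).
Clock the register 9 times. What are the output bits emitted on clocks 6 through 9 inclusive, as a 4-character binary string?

1001

reg_0 = 0x36
clock 1: out=0, reg = 0x9B
clock 2: out=1, reg = 0xCD
clock 3: out=1, reg = 0x66
clock 4: out=0, reg = 0x33
clock 5: out=1, reg = 0x19
clock 6: out=1, reg = 0x0C
clock 7: out=0, reg = 0x06
clock 8: out=0, reg = 0x03
clock 9: out=1, reg = 0x81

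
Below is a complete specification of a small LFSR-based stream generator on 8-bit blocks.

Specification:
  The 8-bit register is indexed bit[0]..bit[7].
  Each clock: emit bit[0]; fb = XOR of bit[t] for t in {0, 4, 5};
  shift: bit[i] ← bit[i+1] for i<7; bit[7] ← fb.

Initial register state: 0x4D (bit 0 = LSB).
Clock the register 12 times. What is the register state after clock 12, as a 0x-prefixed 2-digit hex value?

reg_0 = 0x4D
clock 1: out=1, reg = 0xA6
clock 2: out=0, reg = 0xD3
clock 3: out=1, reg = 0x69
clock 4: out=1, reg = 0x34
clock 5: out=0, reg = 0x1A
clock 6: out=0, reg = 0x8D
clock 7: out=1, reg = 0xC6
clock 8: out=0, reg = 0x63
clock 9: out=1, reg = 0x31
clock 10: out=1, reg = 0x98
clock 11: out=0, reg = 0xCC
clock 12: out=0, reg = 0x66

0x66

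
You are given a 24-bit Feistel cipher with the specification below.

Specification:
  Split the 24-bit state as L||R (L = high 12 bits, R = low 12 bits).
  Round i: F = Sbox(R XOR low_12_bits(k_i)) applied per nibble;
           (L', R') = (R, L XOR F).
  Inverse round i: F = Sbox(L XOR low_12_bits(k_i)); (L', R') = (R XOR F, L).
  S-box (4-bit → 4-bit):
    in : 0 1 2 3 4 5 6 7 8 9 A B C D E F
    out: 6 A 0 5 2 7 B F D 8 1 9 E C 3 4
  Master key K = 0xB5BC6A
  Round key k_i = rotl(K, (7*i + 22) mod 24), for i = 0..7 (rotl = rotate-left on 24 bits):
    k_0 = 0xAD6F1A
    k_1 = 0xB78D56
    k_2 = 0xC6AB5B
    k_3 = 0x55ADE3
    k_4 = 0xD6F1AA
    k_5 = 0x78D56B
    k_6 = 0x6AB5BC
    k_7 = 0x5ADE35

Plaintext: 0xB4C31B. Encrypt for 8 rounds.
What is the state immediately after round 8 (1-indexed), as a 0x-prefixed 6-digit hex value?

0x5A90C2

s_0 = plaintext = 0xB4C31B
s_1 = Round(s_0, k_0) = 0x31B526
s_2 = Round(s_1, k_1) = 0x526EED
s_3 = Round(s_2, k_2) = 0xEED2BD
s_4 = Round(s_3, k_3) = 0x2BDA9E
s_5 = Round(s_4, k_4) = 0xA9EBEF
s_6 = Round(s_5, k_5) = 0xBEF94C
s_7 = Round(s_6, k_6) = 0x94C5A9
s_8 = Round(s_7, k_7) = 0x5A90C2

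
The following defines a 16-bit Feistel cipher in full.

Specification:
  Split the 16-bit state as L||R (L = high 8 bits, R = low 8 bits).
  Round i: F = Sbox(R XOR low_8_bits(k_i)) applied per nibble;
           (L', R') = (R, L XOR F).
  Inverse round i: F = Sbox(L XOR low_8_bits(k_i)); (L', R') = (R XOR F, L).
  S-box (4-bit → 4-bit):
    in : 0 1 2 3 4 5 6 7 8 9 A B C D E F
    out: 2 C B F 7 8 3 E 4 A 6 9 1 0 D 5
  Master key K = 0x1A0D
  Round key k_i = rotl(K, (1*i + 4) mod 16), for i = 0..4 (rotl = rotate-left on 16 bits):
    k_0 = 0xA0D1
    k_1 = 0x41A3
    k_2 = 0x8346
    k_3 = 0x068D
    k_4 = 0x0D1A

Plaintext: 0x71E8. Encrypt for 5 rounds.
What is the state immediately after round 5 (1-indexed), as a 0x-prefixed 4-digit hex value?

0x4ECA

s_0 = plaintext = 0x71E8
s_1 = Round(s_0, k_0) = 0xE88B
s_2 = Round(s_1, k_1) = 0x8B5C
s_3 = Round(s_2, k_2) = 0x5C4D
s_4 = Round(s_3, k_3) = 0x4D4E
s_5 = Round(s_4, k_4) = 0x4ECA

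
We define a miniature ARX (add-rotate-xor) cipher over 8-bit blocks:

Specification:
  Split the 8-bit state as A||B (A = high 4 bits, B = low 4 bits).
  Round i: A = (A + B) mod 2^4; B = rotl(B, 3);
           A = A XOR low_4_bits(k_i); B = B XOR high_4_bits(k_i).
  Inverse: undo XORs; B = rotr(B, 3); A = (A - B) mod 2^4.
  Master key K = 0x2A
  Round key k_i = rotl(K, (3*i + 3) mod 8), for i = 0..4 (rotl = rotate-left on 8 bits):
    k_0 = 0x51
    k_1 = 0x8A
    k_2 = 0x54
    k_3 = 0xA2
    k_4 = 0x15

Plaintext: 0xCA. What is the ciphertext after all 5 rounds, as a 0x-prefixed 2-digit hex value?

0x70

s_0 = plaintext = 0xCA
s_1 = Round(s_0, k_0) = 0x70
s_2 = Round(s_1, k_1) = 0xD8
s_3 = Round(s_2, k_2) = 0x11
s_4 = Round(s_3, k_3) = 0x02
s_5 = Round(s_4, k_4) = 0x70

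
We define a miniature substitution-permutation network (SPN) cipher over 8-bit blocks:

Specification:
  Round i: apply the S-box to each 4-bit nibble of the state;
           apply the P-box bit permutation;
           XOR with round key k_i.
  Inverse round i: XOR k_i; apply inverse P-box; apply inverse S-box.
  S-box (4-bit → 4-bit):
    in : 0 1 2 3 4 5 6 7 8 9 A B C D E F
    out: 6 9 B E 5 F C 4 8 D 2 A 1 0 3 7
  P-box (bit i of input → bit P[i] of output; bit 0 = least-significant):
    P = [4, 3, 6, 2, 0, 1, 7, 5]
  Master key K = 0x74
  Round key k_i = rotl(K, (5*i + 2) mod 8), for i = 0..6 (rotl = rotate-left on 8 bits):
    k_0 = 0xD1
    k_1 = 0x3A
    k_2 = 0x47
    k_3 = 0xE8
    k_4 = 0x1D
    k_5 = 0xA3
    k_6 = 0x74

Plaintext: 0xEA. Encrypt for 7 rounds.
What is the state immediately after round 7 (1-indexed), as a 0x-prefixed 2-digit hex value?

0x3F

s_0 = plaintext = 0xEA
s_1 = Round(s_0, k_0) = 0xDA
s_2 = Round(s_1, k_1) = 0x32
s_3 = Round(s_2, k_2) = 0xF9
s_4 = Round(s_3, k_3) = 0x3F
s_5 = Round(s_4, k_4) = 0xE7
s_6 = Round(s_5, k_5) = 0xE0
s_7 = Round(s_6, k_6) = 0x3F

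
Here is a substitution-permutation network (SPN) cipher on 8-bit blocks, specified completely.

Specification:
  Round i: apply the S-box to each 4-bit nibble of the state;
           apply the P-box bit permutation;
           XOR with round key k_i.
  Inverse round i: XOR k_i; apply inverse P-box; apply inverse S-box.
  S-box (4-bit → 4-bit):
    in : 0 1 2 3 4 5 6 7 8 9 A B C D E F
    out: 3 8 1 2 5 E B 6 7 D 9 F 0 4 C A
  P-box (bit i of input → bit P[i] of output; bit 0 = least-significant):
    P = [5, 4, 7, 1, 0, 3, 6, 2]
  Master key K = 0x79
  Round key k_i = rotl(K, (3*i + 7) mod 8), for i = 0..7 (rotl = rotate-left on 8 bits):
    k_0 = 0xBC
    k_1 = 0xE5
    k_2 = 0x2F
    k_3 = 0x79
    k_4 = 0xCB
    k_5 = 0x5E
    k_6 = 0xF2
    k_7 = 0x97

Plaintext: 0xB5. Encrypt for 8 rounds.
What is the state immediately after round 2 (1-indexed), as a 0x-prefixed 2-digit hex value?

s_0 = plaintext = 0xB5
s_1 = Round(s_0, k_0) = 0x63
s_2 = Round(s_1, k_1) = 0xF8
s_3 = Round(s_2, k_2) = 0x93
s_4 = Round(s_3, k_3) = 0x2C
s_5 = Round(s_4, k_4) = 0xCA
s_6 = Round(s_5, k_5) = 0x7C
s_7 = Round(s_6, k_6) = 0xBA
s_8 = Round(s_7, k_7) = 0xF8

0xF8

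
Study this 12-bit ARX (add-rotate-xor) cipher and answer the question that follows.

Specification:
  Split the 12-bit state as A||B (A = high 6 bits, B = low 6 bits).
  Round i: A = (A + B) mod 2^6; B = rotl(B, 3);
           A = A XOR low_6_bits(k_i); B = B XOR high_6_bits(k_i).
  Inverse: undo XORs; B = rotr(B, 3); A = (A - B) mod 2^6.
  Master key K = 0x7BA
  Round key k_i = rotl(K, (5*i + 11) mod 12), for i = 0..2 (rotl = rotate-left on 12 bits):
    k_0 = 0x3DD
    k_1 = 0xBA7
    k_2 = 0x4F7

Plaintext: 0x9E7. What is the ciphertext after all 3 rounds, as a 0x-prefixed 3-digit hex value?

0x995

s_0 = plaintext = 0x9E7
s_1 = Round(s_0, k_0) = 0x4F3
s_2 = Round(s_1, k_1) = 0x870
s_3 = Round(s_2, k_2) = 0x995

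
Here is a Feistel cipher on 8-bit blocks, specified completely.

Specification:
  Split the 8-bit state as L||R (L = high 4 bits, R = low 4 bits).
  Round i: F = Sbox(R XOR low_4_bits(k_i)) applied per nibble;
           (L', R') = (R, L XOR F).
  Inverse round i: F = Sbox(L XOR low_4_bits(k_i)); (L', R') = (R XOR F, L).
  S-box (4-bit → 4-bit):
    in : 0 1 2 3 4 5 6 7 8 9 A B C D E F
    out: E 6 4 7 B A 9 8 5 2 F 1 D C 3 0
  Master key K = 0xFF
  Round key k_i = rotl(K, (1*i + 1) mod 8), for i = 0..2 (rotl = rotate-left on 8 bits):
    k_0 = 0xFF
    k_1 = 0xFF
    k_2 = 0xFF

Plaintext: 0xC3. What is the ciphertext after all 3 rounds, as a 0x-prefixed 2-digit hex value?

s_0 = plaintext = 0xC3
s_1 = Round(s_0, k_0) = 0x31
s_2 = Round(s_1, k_1) = 0x10
s_3 = Round(s_2, k_2) = 0x01

0x01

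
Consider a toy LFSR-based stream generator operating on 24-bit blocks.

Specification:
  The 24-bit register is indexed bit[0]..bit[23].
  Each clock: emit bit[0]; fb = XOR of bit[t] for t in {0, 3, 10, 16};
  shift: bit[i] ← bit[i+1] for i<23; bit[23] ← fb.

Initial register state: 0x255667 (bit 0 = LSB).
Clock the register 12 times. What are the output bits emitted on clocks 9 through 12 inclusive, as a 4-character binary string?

reg_0 = 0x255667
clock 1: out=1, reg = 0x92AB33
clock 2: out=1, reg = 0xC95599
clock 3: out=1, reg = 0x64AACC
clock 4: out=0, reg = 0xB25566
clock 5: out=0, reg = 0xD92AB3
clock 6: out=1, reg = 0x6C9559
clock 7: out=1, reg = 0xB64AAC
clock 8: out=0, reg = 0xDB2556
clock 9: out=0, reg = 0x6D92AB
clock 10: out=1, reg = 0xB6C955
clock 11: out=1, reg = 0xDB64AA
clock 12: out=0, reg = 0xEDB255

0110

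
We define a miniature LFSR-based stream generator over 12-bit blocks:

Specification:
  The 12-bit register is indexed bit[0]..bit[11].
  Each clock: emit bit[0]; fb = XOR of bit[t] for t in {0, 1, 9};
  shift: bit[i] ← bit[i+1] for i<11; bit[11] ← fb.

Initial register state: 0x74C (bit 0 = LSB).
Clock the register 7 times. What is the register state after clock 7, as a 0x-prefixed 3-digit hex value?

reg_0 = 0x74C
clock 1: out=0, reg = 0xBA6
clock 2: out=0, reg = 0x5D3
clock 3: out=1, reg = 0x2E9
clock 4: out=1, reg = 0x174
clock 5: out=0, reg = 0x0BA
clock 6: out=0, reg = 0x85D
clock 7: out=1, reg = 0xC2E

0xC2E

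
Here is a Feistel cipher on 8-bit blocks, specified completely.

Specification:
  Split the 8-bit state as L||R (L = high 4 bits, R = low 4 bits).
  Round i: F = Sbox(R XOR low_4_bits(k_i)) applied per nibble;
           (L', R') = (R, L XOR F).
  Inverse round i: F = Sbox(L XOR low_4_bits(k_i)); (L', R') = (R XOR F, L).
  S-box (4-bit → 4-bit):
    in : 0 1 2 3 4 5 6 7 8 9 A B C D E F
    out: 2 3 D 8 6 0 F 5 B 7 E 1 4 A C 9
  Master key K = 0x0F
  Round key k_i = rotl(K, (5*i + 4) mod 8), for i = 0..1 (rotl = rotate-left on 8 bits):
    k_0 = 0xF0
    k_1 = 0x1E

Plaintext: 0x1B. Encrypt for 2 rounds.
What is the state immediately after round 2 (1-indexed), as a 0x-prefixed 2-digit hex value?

0x07

s_0 = plaintext = 0x1B
s_1 = Round(s_0, k_0) = 0xB0
s_2 = Round(s_1, k_1) = 0x07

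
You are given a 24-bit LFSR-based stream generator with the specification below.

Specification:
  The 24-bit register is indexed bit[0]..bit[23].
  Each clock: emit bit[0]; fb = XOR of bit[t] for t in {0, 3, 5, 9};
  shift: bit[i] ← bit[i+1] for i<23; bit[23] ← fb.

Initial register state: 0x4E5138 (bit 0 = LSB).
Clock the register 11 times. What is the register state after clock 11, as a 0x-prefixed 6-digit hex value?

reg_0 = 0x4E5138
clock 1: out=0, reg = 0x27289C
clock 2: out=0, reg = 0x93944E
clock 3: out=0, reg = 0xC9CA27
clock 4: out=1, reg = 0xE4E513
clock 5: out=1, reg = 0xF27289
clock 6: out=1, reg = 0xF93944
clock 7: out=0, reg = 0x7C9CA2
clock 8: out=0, reg = 0xBE4E51
clock 9: out=1, reg = 0x5F2728
clock 10: out=0, reg = 0xAF9394
clock 11: out=0, reg = 0xD7C9CA

0xD7C9CA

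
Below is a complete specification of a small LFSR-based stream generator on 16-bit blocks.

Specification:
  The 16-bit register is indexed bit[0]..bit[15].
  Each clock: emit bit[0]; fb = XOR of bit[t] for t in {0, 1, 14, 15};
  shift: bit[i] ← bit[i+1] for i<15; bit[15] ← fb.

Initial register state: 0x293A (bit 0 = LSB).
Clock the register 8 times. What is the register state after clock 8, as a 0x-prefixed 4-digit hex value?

0xE129

reg_0 = 0x293A
clock 1: out=0, reg = 0x949D
clock 2: out=1, reg = 0x4A4E
clock 3: out=0, reg = 0x2527
clock 4: out=1, reg = 0x1293
clock 5: out=1, reg = 0x0949
clock 6: out=1, reg = 0x84A4
clock 7: out=0, reg = 0xC252
clock 8: out=0, reg = 0xE129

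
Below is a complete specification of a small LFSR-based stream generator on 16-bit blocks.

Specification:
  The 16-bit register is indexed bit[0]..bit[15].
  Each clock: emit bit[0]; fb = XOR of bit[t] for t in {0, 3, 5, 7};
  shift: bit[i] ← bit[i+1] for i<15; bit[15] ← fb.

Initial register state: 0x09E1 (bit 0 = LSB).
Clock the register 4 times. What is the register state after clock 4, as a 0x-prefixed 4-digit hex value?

0x109E

reg_0 = 0x09E1
clock 1: out=1, reg = 0x84F0
clock 2: out=0, reg = 0x4278
clock 3: out=0, reg = 0x213C
clock 4: out=0, reg = 0x109E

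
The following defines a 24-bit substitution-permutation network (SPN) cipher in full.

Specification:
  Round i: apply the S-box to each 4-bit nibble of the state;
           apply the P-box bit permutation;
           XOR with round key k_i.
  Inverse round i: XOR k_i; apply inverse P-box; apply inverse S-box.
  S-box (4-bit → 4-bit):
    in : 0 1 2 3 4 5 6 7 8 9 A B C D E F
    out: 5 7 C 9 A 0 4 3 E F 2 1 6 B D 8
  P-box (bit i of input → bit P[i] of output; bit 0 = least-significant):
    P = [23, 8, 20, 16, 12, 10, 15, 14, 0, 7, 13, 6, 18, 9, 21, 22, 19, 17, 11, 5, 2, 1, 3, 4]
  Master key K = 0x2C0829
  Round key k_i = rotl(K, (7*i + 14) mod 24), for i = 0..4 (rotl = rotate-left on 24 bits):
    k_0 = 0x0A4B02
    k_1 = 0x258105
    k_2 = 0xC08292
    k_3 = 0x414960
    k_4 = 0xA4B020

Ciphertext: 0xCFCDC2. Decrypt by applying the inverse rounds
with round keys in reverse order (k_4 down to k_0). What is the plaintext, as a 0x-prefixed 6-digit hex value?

0xCD417B

s_0 = ciphertext = 0xCFCDC2
s_1 = InvRound(s_0, k_4) = 0xA928D4
s_2 = InvRound(s_1, k_3) = 0x332CF7
s_3 = InvRound(s_2, k_2) = 0xB88ECE
s_4 = InvRound(s_3, k_1) = 0xC07DA9
s_5 = InvRound(s_4, k_0) = 0xCD417B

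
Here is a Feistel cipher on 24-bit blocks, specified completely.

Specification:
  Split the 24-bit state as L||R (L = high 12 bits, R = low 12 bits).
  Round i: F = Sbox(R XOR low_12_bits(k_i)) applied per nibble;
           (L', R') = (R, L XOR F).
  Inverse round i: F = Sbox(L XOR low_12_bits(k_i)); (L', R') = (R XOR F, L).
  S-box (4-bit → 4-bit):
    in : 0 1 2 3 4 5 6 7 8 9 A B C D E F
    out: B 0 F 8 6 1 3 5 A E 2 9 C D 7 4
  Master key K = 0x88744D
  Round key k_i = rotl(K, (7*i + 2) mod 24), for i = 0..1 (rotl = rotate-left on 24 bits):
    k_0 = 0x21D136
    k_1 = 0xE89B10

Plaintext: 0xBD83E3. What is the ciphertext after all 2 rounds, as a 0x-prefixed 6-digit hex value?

0x4097ED

s_0 = plaintext = 0xBD83E3
s_1 = Round(s_0, k_0) = 0x3E3409
s_2 = Round(s_1, k_1) = 0x4097ED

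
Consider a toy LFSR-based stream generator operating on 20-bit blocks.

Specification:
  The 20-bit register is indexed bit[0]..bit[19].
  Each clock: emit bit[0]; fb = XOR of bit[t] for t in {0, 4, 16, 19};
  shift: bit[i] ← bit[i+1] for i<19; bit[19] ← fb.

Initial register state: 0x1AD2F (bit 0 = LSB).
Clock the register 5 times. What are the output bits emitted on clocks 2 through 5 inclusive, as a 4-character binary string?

1110

reg_0 = 0x1AD2F
clock 1: out=1, reg = 0x0D697
clock 2: out=1, reg = 0x06B4B
clock 3: out=1, reg = 0x835A5
clock 4: out=1, reg = 0x41AD2
clock 5: out=0, reg = 0xA0D69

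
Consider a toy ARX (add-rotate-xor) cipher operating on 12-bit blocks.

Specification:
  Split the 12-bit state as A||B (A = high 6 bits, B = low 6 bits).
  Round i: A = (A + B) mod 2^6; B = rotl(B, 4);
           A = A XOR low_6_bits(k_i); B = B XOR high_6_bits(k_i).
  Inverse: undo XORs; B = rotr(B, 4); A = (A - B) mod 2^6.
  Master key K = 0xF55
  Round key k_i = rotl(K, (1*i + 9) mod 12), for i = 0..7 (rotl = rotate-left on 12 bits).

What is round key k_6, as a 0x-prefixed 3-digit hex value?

K = 0xF55
k_0 = rotl(K, (1*0+9) mod 12) = rotl(K, 9) = 0xBEA
k_1 = rotl(K, (1*1+9) mod 12) = rotl(K, 10) = 0x7D5
k_2 = rotl(K, (1*2+9) mod 12) = rotl(K, 11) = 0xFAA
k_3 = rotl(K, (1*3+9) mod 12) = rotl(K, 0) = 0xF55
k_4 = rotl(K, (1*4+9) mod 12) = rotl(K, 1) = 0xEAB
k_5 = rotl(K, (1*5+9) mod 12) = rotl(K, 2) = 0xD57
k_6 = rotl(K, (1*6+9) mod 12) = rotl(K, 3) = 0xAAF

0xAAF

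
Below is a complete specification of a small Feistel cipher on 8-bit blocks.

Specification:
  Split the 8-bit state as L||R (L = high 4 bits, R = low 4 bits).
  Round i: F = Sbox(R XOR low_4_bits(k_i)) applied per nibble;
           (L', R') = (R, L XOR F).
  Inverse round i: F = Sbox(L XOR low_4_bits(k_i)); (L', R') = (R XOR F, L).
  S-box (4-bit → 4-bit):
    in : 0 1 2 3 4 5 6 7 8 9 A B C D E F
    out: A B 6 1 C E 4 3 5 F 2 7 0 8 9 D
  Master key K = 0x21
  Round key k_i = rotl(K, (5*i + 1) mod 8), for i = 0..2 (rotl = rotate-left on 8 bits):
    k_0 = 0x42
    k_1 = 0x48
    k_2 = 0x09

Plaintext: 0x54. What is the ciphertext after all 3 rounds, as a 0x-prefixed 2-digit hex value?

0xB7

s_0 = plaintext = 0x54
s_1 = Round(s_0, k_0) = 0x41
s_2 = Round(s_1, k_1) = 0x1B
s_3 = Round(s_2, k_2) = 0xB7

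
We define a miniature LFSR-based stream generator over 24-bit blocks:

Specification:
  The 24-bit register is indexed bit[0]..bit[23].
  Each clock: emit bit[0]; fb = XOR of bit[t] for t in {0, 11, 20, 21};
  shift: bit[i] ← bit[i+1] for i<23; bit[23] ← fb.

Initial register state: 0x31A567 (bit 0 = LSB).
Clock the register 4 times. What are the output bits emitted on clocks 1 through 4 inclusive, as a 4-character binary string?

reg_0 = 0x31A567
clock 1: out=1, reg = 0x98D2B3
clock 2: out=1, reg = 0x4C6959
clock 3: out=1, reg = 0x2634AC
clock 4: out=0, reg = 0x931A56

1110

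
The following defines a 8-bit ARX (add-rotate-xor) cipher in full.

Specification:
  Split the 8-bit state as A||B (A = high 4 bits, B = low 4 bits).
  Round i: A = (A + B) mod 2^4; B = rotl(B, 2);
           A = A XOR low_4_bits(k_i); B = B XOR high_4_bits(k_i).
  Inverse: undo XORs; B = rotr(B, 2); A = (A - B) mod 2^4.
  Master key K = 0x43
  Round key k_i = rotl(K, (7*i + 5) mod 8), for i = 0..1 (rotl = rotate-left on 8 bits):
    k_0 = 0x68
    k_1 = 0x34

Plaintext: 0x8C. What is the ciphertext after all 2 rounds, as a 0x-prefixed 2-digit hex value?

0x56

s_0 = plaintext = 0x8C
s_1 = Round(s_0, k_0) = 0xC5
s_2 = Round(s_1, k_1) = 0x56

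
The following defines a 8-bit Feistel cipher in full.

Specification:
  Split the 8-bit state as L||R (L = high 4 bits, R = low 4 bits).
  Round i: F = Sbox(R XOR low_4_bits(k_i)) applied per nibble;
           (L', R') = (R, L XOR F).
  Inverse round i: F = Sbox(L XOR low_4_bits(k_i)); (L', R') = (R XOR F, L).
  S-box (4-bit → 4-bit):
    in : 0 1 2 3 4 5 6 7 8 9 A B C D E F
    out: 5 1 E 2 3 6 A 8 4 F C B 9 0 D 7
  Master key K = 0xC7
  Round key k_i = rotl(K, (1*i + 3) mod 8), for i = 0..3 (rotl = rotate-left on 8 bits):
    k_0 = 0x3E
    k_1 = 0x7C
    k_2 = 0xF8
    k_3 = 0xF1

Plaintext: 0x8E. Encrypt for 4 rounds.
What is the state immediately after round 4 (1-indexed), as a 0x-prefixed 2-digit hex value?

s_0 = plaintext = 0x8E
s_1 = Round(s_0, k_0) = 0xED
s_2 = Round(s_1, k_1) = 0xDF
s_3 = Round(s_2, k_2) = 0xF5
s_4 = Round(s_3, k_3) = 0x5C

0x5C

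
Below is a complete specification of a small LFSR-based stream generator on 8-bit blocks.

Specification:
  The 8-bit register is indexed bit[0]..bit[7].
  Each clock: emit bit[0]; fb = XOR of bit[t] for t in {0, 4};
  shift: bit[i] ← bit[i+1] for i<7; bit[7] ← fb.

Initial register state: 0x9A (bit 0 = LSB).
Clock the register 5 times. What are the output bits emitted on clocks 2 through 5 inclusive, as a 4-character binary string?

1011

reg_0 = 0x9A
clock 1: out=0, reg = 0xCD
clock 2: out=1, reg = 0xE6
clock 3: out=0, reg = 0x73
clock 4: out=1, reg = 0x39
clock 5: out=1, reg = 0x1C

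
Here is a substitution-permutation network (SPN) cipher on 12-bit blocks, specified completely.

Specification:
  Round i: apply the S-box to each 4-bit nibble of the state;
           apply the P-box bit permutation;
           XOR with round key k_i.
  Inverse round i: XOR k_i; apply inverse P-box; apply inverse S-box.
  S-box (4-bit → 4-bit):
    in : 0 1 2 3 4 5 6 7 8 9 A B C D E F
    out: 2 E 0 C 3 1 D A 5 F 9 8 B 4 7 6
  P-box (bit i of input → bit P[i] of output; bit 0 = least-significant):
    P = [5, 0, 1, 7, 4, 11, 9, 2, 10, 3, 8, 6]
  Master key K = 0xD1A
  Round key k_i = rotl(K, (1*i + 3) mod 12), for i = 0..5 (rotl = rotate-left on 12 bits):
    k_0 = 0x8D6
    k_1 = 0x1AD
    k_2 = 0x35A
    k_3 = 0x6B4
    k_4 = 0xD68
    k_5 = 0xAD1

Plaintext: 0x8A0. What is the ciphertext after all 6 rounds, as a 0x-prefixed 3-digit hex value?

0x21C

s_0 = plaintext = 0x8A0
s_1 = Round(s_0, k_0) = 0xDC3
s_2 = Round(s_1, k_1) = 0x83B
s_3 = Round(s_2, k_2) = 0x4DE
s_4 = Round(s_3, k_3) = 0x09F
s_5 = Round(s_4, k_4) = 0x777
s_6 = Round(s_5, k_5) = 0x21C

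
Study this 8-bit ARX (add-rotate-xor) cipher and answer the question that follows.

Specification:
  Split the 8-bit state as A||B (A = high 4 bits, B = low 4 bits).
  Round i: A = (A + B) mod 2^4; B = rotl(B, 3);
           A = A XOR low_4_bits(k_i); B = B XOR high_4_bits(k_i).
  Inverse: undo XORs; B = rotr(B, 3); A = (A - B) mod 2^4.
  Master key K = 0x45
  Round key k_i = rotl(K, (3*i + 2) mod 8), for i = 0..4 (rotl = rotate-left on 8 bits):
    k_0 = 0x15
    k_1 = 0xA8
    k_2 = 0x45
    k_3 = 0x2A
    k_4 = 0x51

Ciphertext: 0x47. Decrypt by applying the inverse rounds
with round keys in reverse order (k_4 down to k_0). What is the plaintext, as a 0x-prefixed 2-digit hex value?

s_0 = ciphertext = 0x47
s_1 = InvRound(s_0, k_4) = 0x14
s_2 = InvRound(s_1, k_3) = 0xFC
s_3 = InvRound(s_2, k_2) = 0x91
s_4 = InvRound(s_3, k_1) = 0xA7
s_5 = InvRound(s_4, k_0) = 0x3C

0x3C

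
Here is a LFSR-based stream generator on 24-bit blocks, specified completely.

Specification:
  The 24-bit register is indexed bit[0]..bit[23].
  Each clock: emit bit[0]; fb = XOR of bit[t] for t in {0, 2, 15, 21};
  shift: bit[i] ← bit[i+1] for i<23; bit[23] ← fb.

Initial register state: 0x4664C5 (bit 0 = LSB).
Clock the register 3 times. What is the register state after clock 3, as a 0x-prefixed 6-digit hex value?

reg_0 = 0x4664C5
clock 1: out=1, reg = 0x233262
clock 2: out=0, reg = 0x919931
clock 3: out=1, reg = 0x48CC98

0x48CC98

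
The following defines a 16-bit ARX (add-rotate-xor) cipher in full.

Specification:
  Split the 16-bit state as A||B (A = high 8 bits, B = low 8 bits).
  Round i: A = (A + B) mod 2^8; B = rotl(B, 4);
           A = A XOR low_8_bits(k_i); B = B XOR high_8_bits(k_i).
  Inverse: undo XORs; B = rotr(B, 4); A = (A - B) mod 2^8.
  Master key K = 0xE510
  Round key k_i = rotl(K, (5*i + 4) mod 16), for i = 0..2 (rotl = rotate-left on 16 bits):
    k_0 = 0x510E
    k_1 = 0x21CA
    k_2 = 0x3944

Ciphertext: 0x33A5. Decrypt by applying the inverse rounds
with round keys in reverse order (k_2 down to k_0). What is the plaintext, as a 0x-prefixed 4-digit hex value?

0xDBFD

s_0 = ciphertext = 0x33A5
s_1 = InvRound(s_0, k_2) = 0xAEC9
s_2 = InvRound(s_1, k_1) = 0xD68E
s_3 = InvRound(s_2, k_0) = 0xDBFD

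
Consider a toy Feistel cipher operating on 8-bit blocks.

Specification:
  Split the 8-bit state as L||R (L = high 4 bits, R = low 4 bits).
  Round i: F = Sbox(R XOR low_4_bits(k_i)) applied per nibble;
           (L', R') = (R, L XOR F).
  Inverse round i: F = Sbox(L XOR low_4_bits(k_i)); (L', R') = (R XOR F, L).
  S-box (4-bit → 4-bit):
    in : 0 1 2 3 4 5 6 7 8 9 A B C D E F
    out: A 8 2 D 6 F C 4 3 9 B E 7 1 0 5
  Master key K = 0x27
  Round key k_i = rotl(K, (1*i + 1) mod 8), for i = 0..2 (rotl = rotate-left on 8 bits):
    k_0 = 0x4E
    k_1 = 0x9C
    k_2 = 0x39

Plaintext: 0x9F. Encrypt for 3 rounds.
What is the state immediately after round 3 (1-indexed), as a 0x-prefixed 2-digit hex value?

0xE5

s_0 = plaintext = 0x9F
s_1 = Round(s_0, k_0) = 0xF1
s_2 = Round(s_1, k_1) = 0x1E
s_3 = Round(s_2, k_2) = 0xE5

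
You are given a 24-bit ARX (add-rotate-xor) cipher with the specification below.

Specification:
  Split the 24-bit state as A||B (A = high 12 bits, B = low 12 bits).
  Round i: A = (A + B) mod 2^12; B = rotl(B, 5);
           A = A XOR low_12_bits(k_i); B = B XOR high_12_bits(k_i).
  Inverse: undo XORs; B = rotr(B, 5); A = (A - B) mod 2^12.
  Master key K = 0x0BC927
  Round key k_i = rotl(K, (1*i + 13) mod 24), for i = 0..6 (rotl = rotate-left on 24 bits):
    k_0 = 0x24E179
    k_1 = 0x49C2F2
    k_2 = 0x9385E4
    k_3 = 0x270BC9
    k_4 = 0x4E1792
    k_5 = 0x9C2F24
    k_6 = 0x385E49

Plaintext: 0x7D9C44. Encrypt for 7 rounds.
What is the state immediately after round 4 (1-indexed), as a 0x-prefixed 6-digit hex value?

s_0 = plaintext = 0x7D9C44
s_1 = Round(s_0, k_0) = 0x564AD6
s_2 = Round(s_1, k_1) = 0x2C8E49
s_3 = Round(s_2, k_2) = 0x4F5004
s_4 = Round(s_3, k_3) = 0xF302F0
s_5 = Round(s_4, k_4) = 0x5B2AE4
s_6 = Round(s_5, k_5) = 0xFB2557
s_7 = Round(s_6, k_6) = 0xB4096F

0xF302F0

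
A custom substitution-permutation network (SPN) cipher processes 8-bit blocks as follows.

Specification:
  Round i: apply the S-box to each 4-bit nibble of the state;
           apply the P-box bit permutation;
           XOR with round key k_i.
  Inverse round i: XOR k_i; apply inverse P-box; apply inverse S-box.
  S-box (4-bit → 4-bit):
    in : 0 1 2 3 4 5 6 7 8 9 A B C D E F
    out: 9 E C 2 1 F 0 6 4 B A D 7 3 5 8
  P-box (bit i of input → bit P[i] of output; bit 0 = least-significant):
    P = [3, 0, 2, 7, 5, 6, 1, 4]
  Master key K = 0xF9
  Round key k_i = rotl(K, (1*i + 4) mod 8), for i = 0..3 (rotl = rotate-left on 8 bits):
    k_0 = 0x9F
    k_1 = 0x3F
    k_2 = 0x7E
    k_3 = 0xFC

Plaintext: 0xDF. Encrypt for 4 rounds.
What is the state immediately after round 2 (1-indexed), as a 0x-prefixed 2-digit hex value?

0xFD

s_0 = plaintext = 0xDF
s_1 = Round(s_0, k_0) = 0x7F
s_2 = Round(s_1, k_1) = 0xFD
s_3 = Round(s_2, k_2) = 0x67
s_4 = Round(s_3, k_3) = 0xF9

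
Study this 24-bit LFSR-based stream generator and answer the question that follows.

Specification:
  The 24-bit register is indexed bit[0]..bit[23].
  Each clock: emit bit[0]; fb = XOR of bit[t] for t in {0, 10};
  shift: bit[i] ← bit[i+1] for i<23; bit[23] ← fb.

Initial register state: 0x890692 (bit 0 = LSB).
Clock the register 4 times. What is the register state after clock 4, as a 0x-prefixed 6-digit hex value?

reg_0 = 0x890692
clock 1: out=0, reg = 0xC48349
clock 2: out=1, reg = 0xE241A4
clock 3: out=0, reg = 0x7120D2
clock 4: out=0, reg = 0x389069

0x389069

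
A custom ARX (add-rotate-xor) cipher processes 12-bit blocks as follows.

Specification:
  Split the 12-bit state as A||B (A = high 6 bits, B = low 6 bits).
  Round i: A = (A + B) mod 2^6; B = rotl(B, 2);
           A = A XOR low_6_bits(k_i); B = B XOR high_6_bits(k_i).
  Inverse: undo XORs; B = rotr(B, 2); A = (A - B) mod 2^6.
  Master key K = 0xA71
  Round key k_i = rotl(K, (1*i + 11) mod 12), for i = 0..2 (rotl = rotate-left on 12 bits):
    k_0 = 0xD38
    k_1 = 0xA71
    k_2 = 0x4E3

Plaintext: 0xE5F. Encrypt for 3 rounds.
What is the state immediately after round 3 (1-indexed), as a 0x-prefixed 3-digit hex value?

s_0 = plaintext = 0xE5F
s_1 = Round(s_0, k_0) = 0x809
s_2 = Round(s_1, k_1) = 0x60D
s_3 = Round(s_2, k_2) = 0x1A7

0x1A7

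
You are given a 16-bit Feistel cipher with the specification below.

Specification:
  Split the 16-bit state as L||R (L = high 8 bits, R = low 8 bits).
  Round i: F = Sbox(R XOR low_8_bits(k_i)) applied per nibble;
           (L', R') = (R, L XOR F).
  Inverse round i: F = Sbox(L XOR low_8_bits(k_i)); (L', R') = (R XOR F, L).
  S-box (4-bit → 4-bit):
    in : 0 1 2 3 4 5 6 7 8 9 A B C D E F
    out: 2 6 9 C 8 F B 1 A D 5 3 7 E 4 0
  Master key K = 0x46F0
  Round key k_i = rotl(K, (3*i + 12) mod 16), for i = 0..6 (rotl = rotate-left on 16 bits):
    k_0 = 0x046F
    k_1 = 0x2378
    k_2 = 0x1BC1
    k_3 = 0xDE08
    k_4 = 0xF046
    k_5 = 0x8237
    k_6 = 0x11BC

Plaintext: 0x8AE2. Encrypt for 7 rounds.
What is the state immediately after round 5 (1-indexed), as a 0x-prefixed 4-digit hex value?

s_0 = plaintext = 0x8AE2
s_1 = Round(s_0, k_0) = 0xE224
s_2 = Round(s_1, k_1) = 0x2415
s_3 = Round(s_2, k_2) = 0x15CC
s_4 = Round(s_3, k_3) = 0xCC6D
s_5 = Round(s_4, k_4) = 0x6D5F
s_6 = Round(s_5, k_5) = 0x5FD7
s_7 = Round(s_6, k_6) = 0xD7EC

0x6D5F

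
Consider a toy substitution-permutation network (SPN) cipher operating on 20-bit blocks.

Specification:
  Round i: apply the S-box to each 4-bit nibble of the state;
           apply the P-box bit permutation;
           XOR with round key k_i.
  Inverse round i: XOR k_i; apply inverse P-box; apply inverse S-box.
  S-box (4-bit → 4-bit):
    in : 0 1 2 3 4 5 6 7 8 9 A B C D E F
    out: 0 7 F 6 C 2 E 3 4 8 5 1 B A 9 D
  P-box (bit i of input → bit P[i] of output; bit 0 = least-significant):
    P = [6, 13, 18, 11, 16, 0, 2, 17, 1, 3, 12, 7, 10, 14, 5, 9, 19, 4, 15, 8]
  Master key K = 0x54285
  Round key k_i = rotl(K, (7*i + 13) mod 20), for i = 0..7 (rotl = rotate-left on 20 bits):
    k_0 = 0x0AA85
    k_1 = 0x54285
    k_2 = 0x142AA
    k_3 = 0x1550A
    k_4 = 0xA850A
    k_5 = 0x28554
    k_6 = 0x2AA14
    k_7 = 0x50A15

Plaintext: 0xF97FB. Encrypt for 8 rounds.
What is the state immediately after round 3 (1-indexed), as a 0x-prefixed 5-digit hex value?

0xF5B2F

s_0 = plaintext = 0xF97FB
s_1 = Round(s_0, k_0) = 0xB29CB
s_2 = Round(s_1, k_1) = 0xE0464
s_3 = Round(s_2, k_2) = 0xF5B2F
s_4 = Round(s_3, k_3) = 0xE9C4D
s_5 = Round(s_4, k_4) = 0x0AE84
s_6 = Round(s_5, k_5) = 0x689F2
s_7 = Round(s_6, k_6) = 0x503E0
s_8 = Round(s_7, k_7) = 0x61A0D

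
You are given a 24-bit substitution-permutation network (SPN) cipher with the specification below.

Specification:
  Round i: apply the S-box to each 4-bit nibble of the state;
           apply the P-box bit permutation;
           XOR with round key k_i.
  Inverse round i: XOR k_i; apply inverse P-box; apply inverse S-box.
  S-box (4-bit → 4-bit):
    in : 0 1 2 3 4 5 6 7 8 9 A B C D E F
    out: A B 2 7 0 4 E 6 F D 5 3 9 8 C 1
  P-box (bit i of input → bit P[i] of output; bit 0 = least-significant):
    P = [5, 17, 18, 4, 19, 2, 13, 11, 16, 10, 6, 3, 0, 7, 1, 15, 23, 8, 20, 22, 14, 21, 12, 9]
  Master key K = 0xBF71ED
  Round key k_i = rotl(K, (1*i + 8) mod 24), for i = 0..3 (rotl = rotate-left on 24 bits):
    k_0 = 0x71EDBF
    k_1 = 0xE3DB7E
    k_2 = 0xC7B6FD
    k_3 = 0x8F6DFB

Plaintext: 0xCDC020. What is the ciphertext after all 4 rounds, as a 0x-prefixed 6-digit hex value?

s_0 = plaintext = 0xCDC020
s_1 = Round(s_0, k_0) = 0x332BA2
s_2 = Round(s_1, k_1) = 0x58AEFE
s_3 = Round(s_2, k_2) = 0x1BA7A6
s_4 = Round(s_3, k_3) = 0x210AA8

0x210AA8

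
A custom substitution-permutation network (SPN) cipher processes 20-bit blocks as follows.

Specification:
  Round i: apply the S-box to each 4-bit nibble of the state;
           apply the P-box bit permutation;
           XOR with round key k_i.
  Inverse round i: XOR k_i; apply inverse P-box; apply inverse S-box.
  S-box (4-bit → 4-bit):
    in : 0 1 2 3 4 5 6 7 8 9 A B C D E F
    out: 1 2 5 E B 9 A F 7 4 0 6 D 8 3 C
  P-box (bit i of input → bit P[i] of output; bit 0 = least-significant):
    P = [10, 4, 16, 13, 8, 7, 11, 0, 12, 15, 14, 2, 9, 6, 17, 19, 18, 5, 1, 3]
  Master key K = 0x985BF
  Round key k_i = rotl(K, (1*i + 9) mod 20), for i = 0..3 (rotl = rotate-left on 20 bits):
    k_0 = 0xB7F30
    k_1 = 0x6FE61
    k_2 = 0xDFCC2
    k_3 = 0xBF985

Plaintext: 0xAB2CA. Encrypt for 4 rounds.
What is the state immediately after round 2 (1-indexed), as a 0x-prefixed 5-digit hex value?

s_0 = plaintext = 0xAB2CA
s_1 = Round(s_0, k_0) = 0x92671
s_2 = Round(s_1, k_1) = 0x475F6
s_3 = Round(s_2, k_2) = 0x3C6BF
s_4 = Round(s_3, k_3) = 0x0532B

0x475F6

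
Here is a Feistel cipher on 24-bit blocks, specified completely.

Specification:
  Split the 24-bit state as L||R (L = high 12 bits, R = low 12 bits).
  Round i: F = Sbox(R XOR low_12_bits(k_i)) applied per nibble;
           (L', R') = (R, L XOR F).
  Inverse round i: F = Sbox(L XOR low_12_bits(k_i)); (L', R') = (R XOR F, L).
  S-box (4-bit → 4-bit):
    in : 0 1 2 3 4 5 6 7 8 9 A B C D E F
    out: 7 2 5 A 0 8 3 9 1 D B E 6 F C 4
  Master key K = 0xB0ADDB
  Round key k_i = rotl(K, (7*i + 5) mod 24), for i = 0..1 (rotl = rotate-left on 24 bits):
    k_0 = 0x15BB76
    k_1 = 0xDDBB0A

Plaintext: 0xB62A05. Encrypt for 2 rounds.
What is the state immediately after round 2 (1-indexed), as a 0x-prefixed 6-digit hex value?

0x9F8F40

s_0 = plaintext = 0xB62A05
s_1 = Round(s_0, k_0) = 0xA059F8
s_2 = Round(s_1, k_1) = 0x9F8F40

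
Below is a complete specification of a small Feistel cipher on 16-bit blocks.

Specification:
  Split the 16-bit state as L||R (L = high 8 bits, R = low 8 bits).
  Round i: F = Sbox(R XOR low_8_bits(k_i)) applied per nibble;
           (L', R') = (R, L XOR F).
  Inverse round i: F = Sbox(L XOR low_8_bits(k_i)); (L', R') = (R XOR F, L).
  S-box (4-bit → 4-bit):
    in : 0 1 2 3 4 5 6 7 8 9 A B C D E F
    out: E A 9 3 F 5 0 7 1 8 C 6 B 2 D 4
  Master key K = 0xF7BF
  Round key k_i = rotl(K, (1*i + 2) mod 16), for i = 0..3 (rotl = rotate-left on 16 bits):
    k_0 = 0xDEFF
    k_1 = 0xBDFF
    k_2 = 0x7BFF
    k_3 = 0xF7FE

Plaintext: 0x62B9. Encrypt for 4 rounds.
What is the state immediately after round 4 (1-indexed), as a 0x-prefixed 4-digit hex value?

s_0 = plaintext = 0x62B9
s_1 = Round(s_0, k_0) = 0xB992
s_2 = Round(s_1, k_1) = 0x92BB
s_3 = Round(s_2, k_2) = 0xBB6D
s_4 = Round(s_3, k_3) = 0x6D38

0x6D38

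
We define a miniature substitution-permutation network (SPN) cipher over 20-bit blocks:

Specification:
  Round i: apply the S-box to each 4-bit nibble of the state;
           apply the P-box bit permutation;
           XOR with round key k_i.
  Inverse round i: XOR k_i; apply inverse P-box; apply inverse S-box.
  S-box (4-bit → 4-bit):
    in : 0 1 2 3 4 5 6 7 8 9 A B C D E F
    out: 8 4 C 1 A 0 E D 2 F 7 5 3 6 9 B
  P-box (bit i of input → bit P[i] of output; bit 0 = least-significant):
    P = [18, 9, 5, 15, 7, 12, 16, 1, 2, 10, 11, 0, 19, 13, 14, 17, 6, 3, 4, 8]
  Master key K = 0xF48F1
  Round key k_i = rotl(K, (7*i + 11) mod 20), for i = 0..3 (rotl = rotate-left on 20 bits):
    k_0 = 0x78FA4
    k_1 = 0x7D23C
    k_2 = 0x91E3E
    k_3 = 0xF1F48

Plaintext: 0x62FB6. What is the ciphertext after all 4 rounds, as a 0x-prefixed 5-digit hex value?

s_0 = plaintext = 0x62FB6
s_1 = Round(s_0, k_0) = 0x44819
s_2 = Round(s_1, k_1) = 0x07514
s_3 = Round(s_2, k_2) = 0x2DD3E
s_4 = Round(s_3, k_3) = 0xBF2D8

0xBF2D8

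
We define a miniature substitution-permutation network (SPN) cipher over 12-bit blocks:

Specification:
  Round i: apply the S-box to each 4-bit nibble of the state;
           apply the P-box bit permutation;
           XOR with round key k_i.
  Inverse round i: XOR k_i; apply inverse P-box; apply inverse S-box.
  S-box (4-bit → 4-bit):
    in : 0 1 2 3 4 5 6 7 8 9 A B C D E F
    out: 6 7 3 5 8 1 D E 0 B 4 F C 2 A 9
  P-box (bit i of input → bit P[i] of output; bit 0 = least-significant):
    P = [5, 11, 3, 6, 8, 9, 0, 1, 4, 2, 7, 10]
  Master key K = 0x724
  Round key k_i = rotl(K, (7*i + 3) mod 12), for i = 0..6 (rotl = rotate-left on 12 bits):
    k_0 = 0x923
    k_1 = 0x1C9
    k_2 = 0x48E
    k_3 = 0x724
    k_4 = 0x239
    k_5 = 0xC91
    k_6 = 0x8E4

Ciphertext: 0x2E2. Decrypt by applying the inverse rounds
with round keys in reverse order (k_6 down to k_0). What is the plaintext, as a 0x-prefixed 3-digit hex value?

0x41D

s_0 = ciphertext = 0x2E2
s_1 = InvRound(s_0, k_6) = 0xDED
s_2 = InvRound(s_1, k_5) = 0x256
s_3 = InvRound(s_2, k_4) = 0xDC6
s_4 = InvRound(s_3, k_3) = 0xAE9
s_5 = InvRound(s_4, k_2) = 0xE79
s_6 = InvRound(s_5, k_1) = 0x622
s_7 = InvRound(s_6, k_0) = 0x41D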